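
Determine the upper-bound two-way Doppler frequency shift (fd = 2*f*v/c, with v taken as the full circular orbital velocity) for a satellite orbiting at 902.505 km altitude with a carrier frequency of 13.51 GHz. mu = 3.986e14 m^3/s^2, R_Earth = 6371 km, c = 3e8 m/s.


r = 7.273505e+06 m
v = sqrt(mu/r) = 7402.8130 m/s (worst-case radial velocity)
f = 13.51 GHz = 1.351e+10 Hz
fd = 2*f*v/c = 2*1.351e+10*7402.8130/3.0e+08
fd = 666746.6868 Hz

666746.6868 Hz


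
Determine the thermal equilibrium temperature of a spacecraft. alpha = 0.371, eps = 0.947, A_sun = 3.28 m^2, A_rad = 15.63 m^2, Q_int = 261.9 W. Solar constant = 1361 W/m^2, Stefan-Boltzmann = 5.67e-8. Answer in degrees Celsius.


Numerator = alpha*S*A_sun + Q_int = 0.371*1361*3.28 + 261.9 = 1918.0737 W
Denominator = eps*sigma*A_rad = 0.947*5.67e-8*15.63 = 8.3925129e-07 W/K^4
T^4 = 2.2854581e+09 K^4
T = 218.6469 K = -54.5031 C

-54.5031 degrees Celsius


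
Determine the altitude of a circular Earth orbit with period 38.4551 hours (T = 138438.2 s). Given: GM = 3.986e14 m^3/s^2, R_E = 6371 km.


T = 138438.2 s
r = (mu*T^2/(4*pi^2))^(1/3) = (3.986e14 * 138438.2^2 / (4*pi^2))^(1/3)
r = 5.7840204e+07 m = 57840.2039 km
alt = r - R_E = 57840.2039 - 6371 = 51469.2039 km

51469.2039 km


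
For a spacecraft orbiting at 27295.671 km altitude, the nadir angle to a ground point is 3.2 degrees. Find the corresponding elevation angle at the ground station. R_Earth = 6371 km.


r = R_E + alt = 33666.6710 km
Law of sines in the satellite / Earth-center / ground-point triangle:
  sin(nadir)/R_E = sin(90 + el)/r  =>  cos(el) = (r/R_E)*sin(nadir)
cos(el) = (33666.6710 / 6371.0000) * sin(3.2 deg) = 0.294981
el = arccos(0.294981) = 72.8436 deg
(Earth-central angle = 90 - nadir - el = 13.9564 deg)

72.8436 degrees


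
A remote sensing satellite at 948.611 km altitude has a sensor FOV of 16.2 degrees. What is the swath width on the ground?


FOV = 16.2 deg = 0.2827433 rad
swath = 2 * alt * tan(FOV/2) = 2 * 948.611 * tan(0.1413717)
swath = 2 * 948.611 * 0.1423211
swath = 270.0147 km

270.0147 km


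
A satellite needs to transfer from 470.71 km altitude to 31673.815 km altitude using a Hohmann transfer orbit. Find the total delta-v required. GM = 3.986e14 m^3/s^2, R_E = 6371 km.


r1 = 6841.7100 km = 6.84171e+06 m
r2 = 38044.8150 km = 3.8044815e+07 m
dv1 = sqrt(mu/r1)*(sqrt(2*r2/(r1+r2)) - 1) = 2304.9757 m/s
dv2 = sqrt(mu/r2)*(1 - sqrt(2*r1/(r1+r2))) = 1449.6907 m/s
total dv = |dv1| + |dv2| = 2304.9757 + 1449.6907 = 3754.6664 m/s = 3.7547 km/s

3.7547 km/s


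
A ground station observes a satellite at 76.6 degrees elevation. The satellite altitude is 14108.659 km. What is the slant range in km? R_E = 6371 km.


h = 14108.659 km, el = 76.6 deg
d = -R_E*sin(el) + sqrt((R_E*sin(el))^2 + 2*R_E*h + h^2)
d = -6371.0000*sin(1.3369) + sqrt((6371.0000*0.9727759)^2 + 2*6371.0000*14108.659 + 14108.659^2)
d = 14228.8122 km

14228.8122 km


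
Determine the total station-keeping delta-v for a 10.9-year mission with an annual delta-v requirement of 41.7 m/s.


dV = rate * years = 41.7 * 10.9
dV = 454.5300 m/s

454.5300 m/s


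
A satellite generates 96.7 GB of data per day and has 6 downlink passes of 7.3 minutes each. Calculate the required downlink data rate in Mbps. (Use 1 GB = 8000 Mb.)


total contact time = 6 * 7.3 * 60 = 2628.0000 s
data = 96.7 GB = 773600.0000 Mb
rate = 773600.0000 / 2628.0000 = 294.3683 Mbps

294.3683 Mbps


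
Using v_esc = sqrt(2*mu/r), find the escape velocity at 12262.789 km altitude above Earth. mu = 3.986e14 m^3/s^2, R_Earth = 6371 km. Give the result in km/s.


r = 6371.0 + 12262.789 = 18633.7890 km = 1.8633789e+07 m
v_esc = sqrt(2*mu/r) = sqrt(2*3.986e14 / 1.8633789e+07)
v_esc = 6540.8330 m/s = 6.5408 km/s

6.5408 km/s


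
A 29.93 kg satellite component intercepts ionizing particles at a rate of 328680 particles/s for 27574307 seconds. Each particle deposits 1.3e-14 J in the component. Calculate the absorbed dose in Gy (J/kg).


Total energy deposited = rate * time * E_per
  = 328680 * 27574307 * 1.3e-14 = 0.1178206 J
Dose = E_total / mass = 0.1178206 / 29.93
Dose = 0.003936539 Gy

0.0039 Gy


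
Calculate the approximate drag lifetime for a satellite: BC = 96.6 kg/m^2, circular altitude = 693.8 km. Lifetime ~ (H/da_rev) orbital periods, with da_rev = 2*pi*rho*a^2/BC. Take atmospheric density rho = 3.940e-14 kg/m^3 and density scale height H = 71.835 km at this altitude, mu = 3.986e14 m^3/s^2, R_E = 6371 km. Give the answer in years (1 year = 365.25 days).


a = R_E + alt = 7064.8000 km = 7.0648e+06 m
da_rev = 2*pi*rho*a^2/BC = 2*pi*3.940e-14*(7.0648e+06)^2/96.6 = 0.127908294 m per revolution
N = H/da_rev = 71835.0000 m / 0.127908294 m = 561613.3061 revolutions
P = 2*pi*sqrt(a^3/mu) = 5909.6400 s
lifetime = N*P = 561613.3061 * 5909.6400 = 3.3189325e+09 s = 38413.5704 days
years = 38413.5704 / 365.25 = 105.1706 years

105.1706 years


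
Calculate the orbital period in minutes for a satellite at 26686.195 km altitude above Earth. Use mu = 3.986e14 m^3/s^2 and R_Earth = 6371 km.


r = 33057.1950 km = 3.3057195e+07 m
T = 2*pi*sqrt(r^3/mu) = 2*pi*sqrt(3.612418e+22 / 3.986e14)
T = 59815.0156 s = 996.9169 min

996.9169 minutes


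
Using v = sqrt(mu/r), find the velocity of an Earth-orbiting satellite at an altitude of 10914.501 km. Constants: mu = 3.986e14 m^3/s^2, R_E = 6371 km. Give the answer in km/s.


r = R_E + alt = 6371.0 + 10914.501 = 17285.5010 km = 1.7285501e+07 m
v = sqrt(mu/r) = sqrt(3.986e14 / 1.7285501e+07) = 4802.0609 m/s = 4.8021 km/s

4.8021 km/s


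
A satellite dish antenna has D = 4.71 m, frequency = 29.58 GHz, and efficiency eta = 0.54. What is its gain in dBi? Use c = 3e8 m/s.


lambda = c/f = 3e8 / 2.958e+10 = 0.01014199 m
G = eta*(pi*D/lambda)^2 = 0.54*(pi*4.71/0.01014199)^2
G = 1.1494475e+06 (linear)
G = 10*log10(1.1494475e+06) = 60.6049 dBi

60.6049 dBi


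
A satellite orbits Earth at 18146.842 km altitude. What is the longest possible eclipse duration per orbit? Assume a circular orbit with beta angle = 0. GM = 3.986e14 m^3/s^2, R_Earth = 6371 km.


r = 24517.8420 km
T = 636.7711 min
Eclipse fraction = arcsin(R_E/r)/pi = arcsin(6371.0000/24517.8420)/pi
= arcsin(0.2598516)/pi = 0.08367364
Eclipse duration = 0.08367364 * 636.7711 = 53.2810 min

53.2810 minutes


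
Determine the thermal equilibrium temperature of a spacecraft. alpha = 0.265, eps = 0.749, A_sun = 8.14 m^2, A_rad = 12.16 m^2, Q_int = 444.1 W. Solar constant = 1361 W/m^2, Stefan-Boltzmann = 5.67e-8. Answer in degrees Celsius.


Numerator = alpha*S*A_sun + Q_int = 0.265*1361*8.14 + 444.1 = 3379.9131 W
Denominator = eps*sigma*A_rad = 0.749*5.67e-8*12.16 = 5.1641453e-07 W/K^4
T^4 = 6.5449613e+09 K^4
T = 284.4309 K = 11.2809 C

11.2809 degrees Celsius


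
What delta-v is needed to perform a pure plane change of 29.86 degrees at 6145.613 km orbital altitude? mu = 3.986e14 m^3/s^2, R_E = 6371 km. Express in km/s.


r = 12516.6130 km = 1.2516613e+07 m
V = sqrt(mu/r) = 5643.1973 m/s
di = 29.86 deg = 0.5211553 rad
dV = 2*V*sin(di/2) = 2*5643.1973*sin(0.2605777)
dV = 2907.8126 m/s = 2.9078 km/s

2.9078 km/s


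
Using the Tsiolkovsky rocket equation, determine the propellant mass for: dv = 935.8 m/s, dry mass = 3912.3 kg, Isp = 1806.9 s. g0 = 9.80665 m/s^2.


ve = Isp * g0 = 1806.9 * 9.80665 = 17719.635885 m/s
mass ratio = exp(dv/ve) = exp(935.8/17719.635885) = 1.05423087
m_prop = m_dry * (mr - 1) = 3912.3 * (1.05423087 - 1)
m_prop = 212.1674 kg

212.1674 kg


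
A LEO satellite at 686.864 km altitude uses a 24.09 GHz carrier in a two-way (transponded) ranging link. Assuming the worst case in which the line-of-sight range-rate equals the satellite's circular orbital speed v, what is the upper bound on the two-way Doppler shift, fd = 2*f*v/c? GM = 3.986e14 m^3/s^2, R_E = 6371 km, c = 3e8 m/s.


r = 7.057864e+06 m
v = sqrt(mu/r) = 7515.0522 m/s (worst-case radial velocity)
f = 24.09 GHz = 2.409e+10 Hz
fd = 2*f*v/c = 2*2.409e+10*7515.0522/3.0e+08
fd = 1.2069174e+06 Hz

1.2069e+06 Hz


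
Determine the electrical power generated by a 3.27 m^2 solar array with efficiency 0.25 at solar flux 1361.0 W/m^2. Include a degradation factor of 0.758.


P = area * eta * S * degradation
P = 3.27 * 0.25 * 1361.0 * 0.758
P = 843.3641 W

843.3641 W


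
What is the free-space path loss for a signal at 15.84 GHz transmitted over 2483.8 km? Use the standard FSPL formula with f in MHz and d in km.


f = 15.84 GHz = 15840.0000 MHz
d = 2483.8 km
FSPL = 32.44 + 20*log10(15840.0000) + 20*log10(2483.8)
FSPL = 32.44 + 83.9951 + 67.9023
FSPL = 184.3374 dB

184.3374 dB


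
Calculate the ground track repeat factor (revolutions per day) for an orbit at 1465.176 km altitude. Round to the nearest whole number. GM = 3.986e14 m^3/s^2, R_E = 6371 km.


r = 7.836176e+06 m
T = 2*pi*sqrt(r^3/mu) = 6903.4708 s = 115.0578 min
revs/day = 1440 / 115.0578 = 12.5154
Rounded: 13 revolutions per day

13 revolutions per day


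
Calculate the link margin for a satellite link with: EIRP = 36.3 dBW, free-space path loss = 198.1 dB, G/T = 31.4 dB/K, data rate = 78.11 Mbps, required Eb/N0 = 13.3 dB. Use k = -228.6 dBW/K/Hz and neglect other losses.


C/N0 = EIRP - FSPL + G/T - k = 36.3 - 198.1 + 31.4 - (-228.6)
C/N0 = 98.2000 dB-Hz
R_b = 78.11 Mbps = 7.811e+07 bps -> 10*log10(R_b) = 78.9271 dB-Hz
Eb/N0 = C/N0 - 10*log10(R_b) = 98.2000 - 78.9271 = 19.2729 dB
Margin = Eb/N0 - Eb/N0_req = 19.2729 - 13.3 = 5.9729 dB (link closes)

5.9729 dB


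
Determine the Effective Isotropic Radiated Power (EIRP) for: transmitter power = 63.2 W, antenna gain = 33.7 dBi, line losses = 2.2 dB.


Pt = 63.2 W = 18.0072 dBW
EIRP = Pt_dBW + Gt - losses = 18.0072 + 33.7 - 2.2 = 49.5072 dBW

49.5072 dBW


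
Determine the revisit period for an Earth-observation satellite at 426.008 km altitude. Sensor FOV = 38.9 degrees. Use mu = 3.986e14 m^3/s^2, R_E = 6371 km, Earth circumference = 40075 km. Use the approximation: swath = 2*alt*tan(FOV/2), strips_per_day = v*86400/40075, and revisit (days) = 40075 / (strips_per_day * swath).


swath = 2*426.008*tan(0.3394665) = 300.8782 km
v = sqrt(mu/r) = 7657.9012 m/s = 7.6579 km/s
strips/day = v*86400/40075 = 7.6579*86400/40075 = 16.5101
coverage/day = strips * swath = 16.5101 * 300.8782 = 4967.5320 km
revisit = 40075 / 4967.5320 = 8.0674 days

8.0674 days


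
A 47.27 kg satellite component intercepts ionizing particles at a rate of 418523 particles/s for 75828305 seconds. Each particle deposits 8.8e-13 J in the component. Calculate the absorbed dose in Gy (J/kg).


Total energy deposited = rate * time * E_per
  = 418523 * 75828305 * 8.8e-13 = 27.9276 J
Dose = E_total / mass = 27.9276 / 47.27
Dose = 0.5908099 Gy

0.5908 Gy


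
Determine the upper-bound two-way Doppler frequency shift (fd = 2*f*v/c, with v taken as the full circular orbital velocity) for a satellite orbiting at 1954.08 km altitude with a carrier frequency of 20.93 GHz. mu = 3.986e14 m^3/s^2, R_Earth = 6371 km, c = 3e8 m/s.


r = 8.32508e+06 m
v = sqrt(mu/r) = 6919.4956 m/s (worst-case radial velocity)
f = 20.93 GHz = 2.093e+10 Hz
fd = 2*f*v/c = 2*2.093e+10*6919.4956/3.0e+08
fd = 965500.2903 Hz

965500.2903 Hz


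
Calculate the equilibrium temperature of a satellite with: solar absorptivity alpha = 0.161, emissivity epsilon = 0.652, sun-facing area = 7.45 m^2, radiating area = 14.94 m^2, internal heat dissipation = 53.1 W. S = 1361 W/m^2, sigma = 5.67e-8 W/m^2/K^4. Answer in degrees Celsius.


Numerator = alpha*S*A_sun + Q_int = 0.161*1361*7.45 + 53.1 = 1685.5514 W
Denominator = eps*sigma*A_rad = 0.652*5.67e-8*14.94 = 5.523079e-07 W/K^4
T^4 = 3.051833e+09 K^4
T = 235.0391 K = -38.1109 C

-38.1109 degrees Celsius


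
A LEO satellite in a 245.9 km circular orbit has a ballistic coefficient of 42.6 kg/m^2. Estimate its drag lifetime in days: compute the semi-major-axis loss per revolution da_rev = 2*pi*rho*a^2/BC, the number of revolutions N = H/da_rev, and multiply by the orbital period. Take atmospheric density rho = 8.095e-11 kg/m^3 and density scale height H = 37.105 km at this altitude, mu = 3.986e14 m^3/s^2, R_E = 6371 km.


a = R_E + alt = 6616.9000 km = 6.6169e+06 m
da_rev = 2*pi*rho*a^2/BC = 2*pi*8.095e-11*(6.6169e+06)^2/42.6 = 522.752676 m per revolution
N = H/da_rev = 37105.0000 m / 522.752676 m = 70.9800 revolutions
P = 2*pi*sqrt(a^3/mu) = 5356.6476 s
lifetime = N*P = 70.9800 * 5356.6476 = 380215.0024 s = 4.4006 days

4.4006 days


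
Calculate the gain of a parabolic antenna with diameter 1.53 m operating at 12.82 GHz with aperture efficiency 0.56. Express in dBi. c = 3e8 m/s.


lambda = c/f = 3e8 / 1.282e+10 = 0.02340094 m
G = eta*(pi*D/lambda)^2 = 0.56*(pi*1.53/0.02340094)^2
G = 23626.7603 (linear)
G = 10*log10(23626.7603) = 43.7340 dBi

43.7340 dBi


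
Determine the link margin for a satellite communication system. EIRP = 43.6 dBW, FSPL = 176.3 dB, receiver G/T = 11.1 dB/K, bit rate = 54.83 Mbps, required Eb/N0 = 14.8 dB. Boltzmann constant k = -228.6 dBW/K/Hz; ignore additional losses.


C/N0 = EIRP - FSPL + G/T - k = 43.6 - 176.3 + 11.1 - (-228.6)
C/N0 = 107.0000 dB-Hz
R_b = 54.83 Mbps = 5.483e+07 bps -> 10*log10(R_b) = 77.3902 dB-Hz
Eb/N0 = C/N0 - 10*log10(R_b) = 107.0000 - 77.3902 = 29.6098 dB
Margin = Eb/N0 - Eb/N0_req = 29.6098 - 14.8 = 14.8098 dB (link closes)

14.8098 dB


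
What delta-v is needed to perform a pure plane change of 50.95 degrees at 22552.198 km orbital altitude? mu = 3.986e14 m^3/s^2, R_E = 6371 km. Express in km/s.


r = 28923.1980 km = 2.8923198e+07 m
V = sqrt(mu/r) = 3712.3207 m/s
di = 50.95 deg = 0.8892453 rad
dV = 2*V*sin(di/2) = 2*3712.3207*sin(0.4446226)
dV = 3193.4662 m/s = 3.1935 km/s

3.1935 km/s


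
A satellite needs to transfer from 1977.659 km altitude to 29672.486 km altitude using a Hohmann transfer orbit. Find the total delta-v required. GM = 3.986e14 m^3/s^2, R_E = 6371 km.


r1 = 8348.6590 km = 8.348659e+06 m
r2 = 36043.4860 km = 3.6043486e+07 m
dv1 = sqrt(mu/r1)*(sqrt(2*r2/(r1+r2)) - 1) = 1895.4094 m/s
dv2 = sqrt(mu/r2)*(1 - sqrt(2*r1/(r1+r2))) = 1285.9784 m/s
total dv = |dv1| + |dv2| = 1895.4094 + 1285.9784 = 3181.3877 m/s = 3.1814 km/s

3.1814 km/s


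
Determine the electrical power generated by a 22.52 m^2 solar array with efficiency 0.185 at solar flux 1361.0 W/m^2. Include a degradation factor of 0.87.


P = area * eta * S * degradation
P = 22.52 * 0.185 * 1361.0 * 0.87
P = 4933.0724 W

4933.0724 W


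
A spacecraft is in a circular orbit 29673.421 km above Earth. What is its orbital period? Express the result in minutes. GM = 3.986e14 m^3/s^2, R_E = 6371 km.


r = 36044.4210 km = 3.6044421e+07 m
T = 2*pi*sqrt(r^3/mu) = 2*pi*sqrt(4.6828922e+22 / 3.986e14)
T = 68103.3228 s = 1135.0554 min

1135.0554 minutes


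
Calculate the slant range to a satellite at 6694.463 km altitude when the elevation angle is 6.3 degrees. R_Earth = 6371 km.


h = 6694.463 km, el = 6.3 deg
d = -R_E*sin(el) + sqrt((R_E*sin(el))^2 + 2*R_E*h + h^2)
d = -6371.0000*sin(0.1099557) + sqrt((6371.0000*0.1097343)^2 + 2*6371.0000*6694.463 + 6694.463^2)
d = 10729.1567 km

10729.1567 km


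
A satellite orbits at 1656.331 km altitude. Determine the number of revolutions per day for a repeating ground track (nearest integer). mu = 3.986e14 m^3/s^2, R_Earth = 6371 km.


r = 8.027331e+06 m
T = 2*pi*sqrt(r^3/mu) = 7157.6091 s = 119.2935 min
revs/day = 1440 / 119.2935 = 12.0711
Rounded: 12 revolutions per day

12 revolutions per day


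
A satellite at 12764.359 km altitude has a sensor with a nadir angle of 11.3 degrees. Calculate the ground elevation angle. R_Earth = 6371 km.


r = R_E + alt = 19135.3590 km
Law of sines in the satellite / Earth-center / ground-point triangle:
  sin(nadir)/R_E = sin(90 + el)/r  =>  cos(el) = (r/R_E)*sin(nadir)
cos(el) = (19135.3590 / 6371.0000) * sin(11.3 deg) = 0.5885261
el = arccos(0.5885261) = 53.9475 deg
(Earth-central angle = 90 - nadir - el = 24.7525 deg)

53.9475 degrees


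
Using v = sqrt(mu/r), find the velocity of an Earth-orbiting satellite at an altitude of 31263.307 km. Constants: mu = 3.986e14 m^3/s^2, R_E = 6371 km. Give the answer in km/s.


r = R_E + alt = 6371.0 + 31263.307 = 37634.3070 km = 3.7634307e+07 m
v = sqrt(mu/r) = sqrt(3.986e14 / 3.7634307e+07) = 3254.4431 m/s = 3.2544 km/s

3.2544 km/s


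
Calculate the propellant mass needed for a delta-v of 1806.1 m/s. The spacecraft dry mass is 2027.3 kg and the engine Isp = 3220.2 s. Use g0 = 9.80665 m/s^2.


ve = Isp * g0 = 3220.2 * 9.80665 = 31579.374330 m/s
mass ratio = exp(dv/ve) = exp(1806.1/31579.374330) = 1.05885951
m_prop = m_dry * (mr - 1) = 2027.3 * (1.05885951 - 1)
m_prop = 119.3259 kg

119.3259 kg


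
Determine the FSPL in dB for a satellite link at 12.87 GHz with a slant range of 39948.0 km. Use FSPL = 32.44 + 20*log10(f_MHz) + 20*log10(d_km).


f = 12.87 GHz = 12870.0000 MHz
d = 39948.0 km
FSPL = 32.44 + 20*log10(12870.0000) + 20*log10(39948.0)
FSPL = 32.44 + 82.1916 + 92.0299
FSPL = 206.6615 dB

206.6615 dB


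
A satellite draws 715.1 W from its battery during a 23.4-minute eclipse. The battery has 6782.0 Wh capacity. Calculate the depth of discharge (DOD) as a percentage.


E_used = P * t / 60 = 715.1 * 23.4 / 60 = 278.8890 Wh
DOD = E_used / E_total * 100 = 278.8890 / 6782.0 * 100
DOD = 4.1122 %

4.1122 %


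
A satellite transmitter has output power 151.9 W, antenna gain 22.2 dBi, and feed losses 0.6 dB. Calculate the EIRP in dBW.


Pt = 151.9 W = 21.8156 dBW
EIRP = Pt_dBW + Gt - losses = 21.8156 + 22.2 - 0.6 = 43.4156 dBW

43.4156 dBW


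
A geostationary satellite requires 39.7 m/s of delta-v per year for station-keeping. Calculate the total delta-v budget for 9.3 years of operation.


dV = rate * years = 39.7 * 9.3
dV = 369.2100 m/s

369.2100 m/s


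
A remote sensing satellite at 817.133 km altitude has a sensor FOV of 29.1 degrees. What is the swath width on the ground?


FOV = 29.1 deg = 0.5078908 rad
swath = 2 * alt * tan(FOV/2) = 2 * 817.133 * tan(0.2539454)
swath = 2 * 817.133 * 0.2595488
swath = 424.1718 km

424.1718 km


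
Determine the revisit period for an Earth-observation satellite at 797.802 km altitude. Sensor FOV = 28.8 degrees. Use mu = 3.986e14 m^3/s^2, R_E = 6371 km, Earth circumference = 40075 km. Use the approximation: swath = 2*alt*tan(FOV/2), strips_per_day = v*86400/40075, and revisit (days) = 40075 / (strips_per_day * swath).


swath = 2*797.802*tan(0.2513274) = 409.6815 km
v = sqrt(mu/r) = 7456.6774 m/s = 7.4567 km/s
strips/day = v*86400/40075 = 7.4567*86400/40075 = 16.0763
coverage/day = strips * swath = 16.0763 * 409.6815 = 6586.1542 km
revisit = 40075 / 6586.1542 = 6.0847 days

6.0847 days


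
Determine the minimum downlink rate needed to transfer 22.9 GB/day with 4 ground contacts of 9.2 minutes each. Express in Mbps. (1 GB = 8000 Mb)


total contact time = 4 * 9.2 * 60 = 2208.0000 s
data = 22.9 GB = 183200.0000 Mb
rate = 183200.0000 / 2208.0000 = 82.9710 Mbps

82.9710 Mbps


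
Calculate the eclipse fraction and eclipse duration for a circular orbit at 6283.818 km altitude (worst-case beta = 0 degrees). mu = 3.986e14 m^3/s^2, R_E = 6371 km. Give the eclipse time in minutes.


r = 12654.8180 km
T = 236.1260 min
Eclipse fraction = arcsin(R_E/r)/pi = arcsin(6371.0000/12654.8180)/pi
= arcsin(0.5034446)/pi = 0.1679342
Eclipse duration = 0.1679342 * 236.1260 = 39.6536 min

39.6536 minutes


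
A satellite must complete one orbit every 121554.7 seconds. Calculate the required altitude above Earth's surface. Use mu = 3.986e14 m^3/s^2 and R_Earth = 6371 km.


T = 121554.7 s
r = (mu*T^2/(4*pi^2))^(1/3) = (3.986e14 * 121554.7^2 / (4*pi^2))^(1/3)
r = 5.3036358e+07 m = 53036.3575 km
alt = r - R_E = 53036.3575 - 6371 = 46665.3575 km

46665.3575 km


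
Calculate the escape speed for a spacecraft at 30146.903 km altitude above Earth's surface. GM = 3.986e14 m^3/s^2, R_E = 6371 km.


r = 6371.0 + 30146.903 = 36517.9030 km = 3.6517903e+07 m
v_esc = sqrt(2*mu/r) = sqrt(2*3.986e14 / 3.6517903e+07)
v_esc = 4672.3001 m/s = 4.6723 km/s

4.6723 km/s


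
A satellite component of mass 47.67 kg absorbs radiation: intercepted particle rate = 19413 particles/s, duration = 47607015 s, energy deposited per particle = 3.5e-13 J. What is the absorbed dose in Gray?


Total energy deposited = rate * time * E_per
  = 19413 * 47607015 * 3.5e-13 = 0.3234682 J
Dose = E_total / mass = 0.3234682 / 47.67
Dose = 0.006785573 Gy

0.0068 Gy


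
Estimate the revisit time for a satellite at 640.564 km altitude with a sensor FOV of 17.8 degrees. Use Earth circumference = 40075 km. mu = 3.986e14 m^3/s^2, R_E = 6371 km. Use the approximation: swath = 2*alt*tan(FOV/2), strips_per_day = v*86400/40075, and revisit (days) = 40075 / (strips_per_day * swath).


swath = 2*640.564*tan(0.1553343) = 200.6193 km
v = sqrt(mu/r) = 7539.8238 m/s = 7.5398 km/s
strips/day = v*86400/40075 = 7.5398*86400/40075 = 16.2555
coverage/day = strips * swath = 16.2555 * 200.6193 = 3261.1750 km
revisit = 40075 / 3261.1750 = 12.2885 days

12.2885 days


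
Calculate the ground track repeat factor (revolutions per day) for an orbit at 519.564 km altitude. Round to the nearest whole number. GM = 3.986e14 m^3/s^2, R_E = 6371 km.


r = 6.890564e+06 m
T = 2*pi*sqrt(r^3/mu) = 5692.3734 s = 94.8729 min
revs/day = 1440 / 94.8729 = 15.1782
Rounded: 15 revolutions per day

15 revolutions per day


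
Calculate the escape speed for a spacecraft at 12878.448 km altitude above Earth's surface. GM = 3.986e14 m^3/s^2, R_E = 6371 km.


r = 6371.0 + 12878.448 = 19249.4480 km = 1.9249448e+07 m
v_esc = sqrt(2*mu/r) = sqrt(2*3.986e14 / 1.9249448e+07)
v_esc = 6435.3846 m/s = 6.4354 km/s

6.4354 km/s


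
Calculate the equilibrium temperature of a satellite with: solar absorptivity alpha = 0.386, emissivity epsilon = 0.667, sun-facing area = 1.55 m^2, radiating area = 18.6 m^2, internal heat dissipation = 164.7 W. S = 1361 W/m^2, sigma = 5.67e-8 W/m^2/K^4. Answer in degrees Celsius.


Numerator = alpha*S*A_sun + Q_int = 0.386*1361*1.55 + 164.7 = 978.9863 W
Denominator = eps*sigma*A_rad = 0.667*5.67e-8*18.6 = 7.0343154e-07 W/K^4
T^4 = 1.3917293e+09 K^4
T = 193.1473 K = -80.0027 C

-80.0027 degrees Celsius


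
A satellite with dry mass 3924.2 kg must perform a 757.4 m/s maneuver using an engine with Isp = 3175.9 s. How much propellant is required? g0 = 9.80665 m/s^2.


ve = Isp * g0 = 3175.9 * 9.80665 = 31144.939735 m/s
mass ratio = exp(dv/ve) = exp(757.4/31144.939735) = 1.02461666
m_prop = m_dry * (mr - 1) = 3924.2 * (1.02461666 - 1)
m_prop = 96.6007 kg

96.6007 kg


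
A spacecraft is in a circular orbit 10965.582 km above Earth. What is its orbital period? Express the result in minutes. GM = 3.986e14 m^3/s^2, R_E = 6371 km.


r = 17336.5820 km = 1.7336582e+07 m
T = 2*pi*sqrt(r^3/mu) = 2*pi*sqrt(5.2106324e+21 / 3.986e14)
T = 22717.2856 s = 378.6214 min

378.6214 minutes


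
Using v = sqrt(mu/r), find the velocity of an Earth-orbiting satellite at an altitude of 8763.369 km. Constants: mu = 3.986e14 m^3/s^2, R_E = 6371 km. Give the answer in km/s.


r = R_E + alt = 6371.0 + 8763.369 = 15134.3690 km = 1.5134369e+07 m
v = sqrt(mu/r) = sqrt(3.986e14 / 1.5134369e+07) = 5131.9981 m/s = 5.1320 km/s

5.1320 km/s


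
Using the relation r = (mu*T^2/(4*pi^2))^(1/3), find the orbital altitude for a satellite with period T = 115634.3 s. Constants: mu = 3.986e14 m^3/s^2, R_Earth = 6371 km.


T = 115634.3 s
r = (mu*T^2/(4*pi^2))^(1/3) = (3.986e14 * 115634.3^2 / (4*pi^2))^(1/3)
r = 5.1299953e+07 m = 51299.9533 km
alt = r - R_E = 51299.9533 - 6371 = 44928.9533 km

44928.9533 km


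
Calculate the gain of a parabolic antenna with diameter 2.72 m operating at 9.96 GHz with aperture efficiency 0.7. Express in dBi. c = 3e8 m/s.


lambda = c/f = 3e8 / 9.96e+09 = 0.03012048 m
G = eta*(pi*D/lambda)^2 = 0.7*(pi*2.72/0.03012048)^2
G = 56339.3408 (linear)
G = 10*log10(56339.3408) = 47.5081 dBi

47.5081 dBi


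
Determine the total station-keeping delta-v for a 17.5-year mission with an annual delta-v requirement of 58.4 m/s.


dV = rate * years = 58.4 * 17.5
dV = 1022.0000 m/s

1022.0000 m/s


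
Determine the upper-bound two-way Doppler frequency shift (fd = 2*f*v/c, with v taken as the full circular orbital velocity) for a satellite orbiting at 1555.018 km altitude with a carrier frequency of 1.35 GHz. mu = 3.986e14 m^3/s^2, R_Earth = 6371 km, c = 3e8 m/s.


r = 7.926018e+06 m
v = sqrt(mu/r) = 7091.5492 m/s (worst-case radial velocity)
f = 1.35 GHz = 1.35e+09 Hz
fd = 2*f*v/c = 2*1.35e+09*7091.5492/3.0e+08
fd = 63823.9428 Hz

63823.9428 Hz


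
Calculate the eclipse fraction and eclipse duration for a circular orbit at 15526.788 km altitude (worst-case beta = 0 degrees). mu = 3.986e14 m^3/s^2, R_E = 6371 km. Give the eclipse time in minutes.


r = 21897.7880 km
T = 537.4776 min
Eclipse fraction = arcsin(R_E/r)/pi = arcsin(6371.0000/21897.7880)/pi
= arcsin(0.2909426)/pi = 0.09396888
Eclipse duration = 0.09396888 * 537.4776 = 50.5062 min

50.5062 minutes


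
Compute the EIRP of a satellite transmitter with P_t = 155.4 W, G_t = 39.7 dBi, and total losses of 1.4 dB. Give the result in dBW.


Pt = 155.4 W = 21.9145 dBW
EIRP = Pt_dBW + Gt - losses = 21.9145 + 39.7 - 1.4 = 60.2145 dBW

60.2145 dBW


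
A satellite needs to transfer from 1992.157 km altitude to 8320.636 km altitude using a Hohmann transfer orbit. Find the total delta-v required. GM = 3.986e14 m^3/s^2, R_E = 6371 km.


r1 = 8363.1570 km = 8.363157e+06 m
r2 = 14691.6360 km = 1.4691636e+07 m
dv1 = sqrt(mu/r1)*(sqrt(2*r2/(r1+r2)) - 1) = 890.1413 m/s
dv2 = sqrt(mu/r2)*(1 - sqrt(2*r1/(r1+r2))) = 772.1220 m/s
total dv = |dv1| + |dv2| = 890.1413 + 772.1220 = 1662.2633 m/s = 1.6623 km/s

1.6623 km/s


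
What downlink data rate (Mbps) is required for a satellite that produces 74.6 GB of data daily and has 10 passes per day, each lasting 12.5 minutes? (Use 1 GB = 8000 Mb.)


total contact time = 10 * 12.5 * 60 = 7500.0000 s
data = 74.6 GB = 596800.0000 Mb
rate = 596800.0000 / 7500.0000 = 79.5733 Mbps

79.5733 Mbps


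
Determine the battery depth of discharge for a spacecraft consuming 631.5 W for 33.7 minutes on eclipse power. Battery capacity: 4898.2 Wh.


E_used = P * t / 60 = 631.5 * 33.7 / 60 = 354.6925 Wh
DOD = E_used / E_total * 100 = 354.6925 / 4898.2 * 100
DOD = 7.2413 %

7.2413 %


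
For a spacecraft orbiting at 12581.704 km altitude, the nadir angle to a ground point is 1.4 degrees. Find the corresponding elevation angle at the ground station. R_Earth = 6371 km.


r = R_E + alt = 18952.7040 km
Law of sines in the satellite / Earth-center / ground-point triangle:
  sin(nadir)/R_E = sin(90 + el)/r  =>  cos(el) = (r/R_E)*sin(nadir)
cos(el) = (18952.7040 / 6371.0000) * sin(1.4 deg) = 0.07268181
el = arccos(0.07268181) = 85.8320 deg
(Earth-central angle = 90 - nadir - el = 2.7680 deg)

85.8320 degrees


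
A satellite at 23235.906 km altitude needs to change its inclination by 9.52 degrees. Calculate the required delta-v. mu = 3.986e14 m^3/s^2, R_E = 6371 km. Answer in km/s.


r = 29606.9060 km = 2.9606906e+07 m
V = sqrt(mu/r) = 3669.2063 m/s
di = 9.52 deg = 0.1661553 rad
dV = 2*V*sin(di/2) = 2*3669.2063*sin(0.08307767)
dV = 608.9572 m/s = 0.6089572 km/s

0.6090 km/s


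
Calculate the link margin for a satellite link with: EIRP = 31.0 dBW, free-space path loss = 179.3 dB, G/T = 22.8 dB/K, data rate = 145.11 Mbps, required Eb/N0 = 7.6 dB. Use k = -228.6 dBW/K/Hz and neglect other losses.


C/N0 = EIRP - FSPL + G/T - k = 31.0 - 179.3 + 22.8 - (-228.6)
C/N0 = 103.1000 dB-Hz
R_b = 145.11 Mbps = 1.4511e+08 bps -> 10*log10(R_b) = 81.6170 dB-Hz
Eb/N0 = C/N0 - 10*log10(R_b) = 103.1000 - 81.6170 = 21.4830 dB
Margin = Eb/N0 - Eb/N0_req = 21.4830 - 7.6 = 13.8830 dB (link closes)

13.8830 dB


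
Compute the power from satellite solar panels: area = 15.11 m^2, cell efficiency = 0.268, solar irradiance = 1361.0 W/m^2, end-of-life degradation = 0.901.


P = area * eta * S * degradation
P = 15.11 * 0.268 * 1361.0 * 0.901
P = 4965.7194 W

4965.7194 W


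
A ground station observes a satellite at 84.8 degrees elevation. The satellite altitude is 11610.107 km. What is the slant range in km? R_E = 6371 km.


h = 11610.107 km, el = 84.8 deg
d = -R_E*sin(el) + sqrt((R_E*sin(el))^2 + 2*R_E*h + h^2)
d = -6371.0000*sin(1.4800) + sqrt((6371.0000*0.9958844)^2 + 2*6371.0000*11610.107 + 11610.107^2)
d = 11627.0539 km

11627.0539 km


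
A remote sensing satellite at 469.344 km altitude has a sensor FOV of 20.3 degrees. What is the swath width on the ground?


FOV = 20.3 deg = 0.3543018 rad
swath = 2 * alt * tan(FOV/2) = 2 * 469.344 * tan(0.1771509)
swath = 2 * 469.344 * 0.1790276
swath = 168.0511 km

168.0511 km


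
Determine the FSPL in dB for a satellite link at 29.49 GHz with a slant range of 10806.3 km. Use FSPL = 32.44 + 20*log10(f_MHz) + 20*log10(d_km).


f = 29.49 GHz = 29490.0000 MHz
d = 10806.3 km
FSPL = 32.44 + 20*log10(29490.0000) + 20*log10(10806.3)
FSPL = 32.44 + 89.3935 + 80.6735
FSPL = 202.5070 dB

202.5070 dB


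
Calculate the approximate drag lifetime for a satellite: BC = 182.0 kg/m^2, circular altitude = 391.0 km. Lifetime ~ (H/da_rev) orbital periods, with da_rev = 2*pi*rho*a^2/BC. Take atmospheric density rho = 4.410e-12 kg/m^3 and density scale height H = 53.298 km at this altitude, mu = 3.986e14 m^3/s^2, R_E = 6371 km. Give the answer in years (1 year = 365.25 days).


a = R_E + alt = 6762.0000 km = 6.762e+06 m
da_rev = 2*pi*rho*a^2/BC = 2*pi*4.410e-12*(6.762e+06)^2/182.0 = 6.961413 m per revolution
N = H/da_rev = 53298.0000 m / 6.961413 m = 7656.2042 revolutions
P = 2*pi*sqrt(a^3/mu) = 5533.8065 s
lifetime = N*P = 7656.2042 * 5533.8065 = 4.2367953e+07 s = 490.3698 days
years = 490.3698 / 365.25 = 1.3426 years

1.3426 years


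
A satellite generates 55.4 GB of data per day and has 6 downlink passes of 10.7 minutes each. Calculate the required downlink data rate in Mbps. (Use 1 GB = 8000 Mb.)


total contact time = 6 * 10.7 * 60 = 3852.0000 s
data = 55.4 GB = 443200.0000 Mb
rate = 443200.0000 / 3852.0000 = 115.0571 Mbps

115.0571 Mbps


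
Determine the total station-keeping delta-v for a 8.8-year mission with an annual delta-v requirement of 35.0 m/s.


dV = rate * years = 35.0 * 8.8
dV = 308.0000 m/s

308.0000 m/s


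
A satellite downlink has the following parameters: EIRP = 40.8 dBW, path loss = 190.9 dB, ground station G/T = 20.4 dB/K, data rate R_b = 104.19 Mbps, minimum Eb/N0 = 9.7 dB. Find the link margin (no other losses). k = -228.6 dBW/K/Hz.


C/N0 = EIRP - FSPL + G/T - k = 40.8 - 190.9 + 20.4 - (-228.6)
C/N0 = 98.9000 dB-Hz
R_b = 104.19 Mbps = 1.0419e+08 bps -> 10*log10(R_b) = 80.1783 dB-Hz
Eb/N0 = C/N0 - 10*log10(R_b) = 98.9000 - 80.1783 = 18.7217 dB
Margin = Eb/N0 - Eb/N0_req = 18.7217 - 9.7 = 9.0217 dB (link closes)

9.0217 dB


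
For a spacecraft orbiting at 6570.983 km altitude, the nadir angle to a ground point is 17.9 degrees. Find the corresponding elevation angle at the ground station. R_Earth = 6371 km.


r = R_E + alt = 12941.9830 km
Law of sines in the satellite / Earth-center / ground-point triangle:
  sin(nadir)/R_E = sin(90 + el)/r  =>  cos(el) = (r/R_E)*sin(nadir)
cos(el) = (12941.9830 / 6371.0000) * sin(17.9 deg) = 0.624361
el = arccos(0.624361) = 51.3647 deg
(Earth-central angle = 90 - nadir - el = 20.7353 deg)

51.3647 degrees


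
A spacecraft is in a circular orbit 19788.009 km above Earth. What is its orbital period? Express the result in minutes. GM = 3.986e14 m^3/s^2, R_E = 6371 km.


r = 26159.0090 km = 2.6159009e+07 m
T = 2*pi*sqrt(r^3/mu) = 2*pi*sqrt(1.7900446e+22 / 3.986e14)
T = 42105.9191 s = 701.7653 min

701.7653 minutes


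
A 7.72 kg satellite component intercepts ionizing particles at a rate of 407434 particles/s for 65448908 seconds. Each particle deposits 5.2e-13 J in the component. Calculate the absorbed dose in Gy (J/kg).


Total energy deposited = rate * time * E_per
  = 407434 * 65448908 * 5.2e-13 = 13.8664 J
Dose = E_total / mass = 13.8664 / 7.72
Dose = 1.7962 Gy

1.7962 Gy


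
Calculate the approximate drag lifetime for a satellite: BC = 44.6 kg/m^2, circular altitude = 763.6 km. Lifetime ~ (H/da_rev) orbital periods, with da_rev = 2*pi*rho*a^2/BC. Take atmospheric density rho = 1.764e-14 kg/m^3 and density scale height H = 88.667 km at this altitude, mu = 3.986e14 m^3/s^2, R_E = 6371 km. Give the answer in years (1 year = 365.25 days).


a = R_E + alt = 7134.6000 km = 7.1346e+06 m
da_rev = 2*pi*rho*a^2/BC = 2*pi*1.764e-14*(7.1346e+06)^2/44.6 = 0.126497764 m per revolution
N = H/da_rev = 88667.0000 m / 0.126497764 m = 700937.2900 revolutions
P = 2*pi*sqrt(a^3/mu) = 5997.4366 s
lifetime = N*P = 700937.2900 * 5997.4366 = 4.203827e+09 s = 48655.4046 days
years = 48655.4046 / 365.25 = 133.2112 years

133.2112 years


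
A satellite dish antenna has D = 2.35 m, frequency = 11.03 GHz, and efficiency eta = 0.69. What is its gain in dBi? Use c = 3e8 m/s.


lambda = c/f = 3e8 / 1.103e+10 = 0.02719855 m
G = eta*(pi*D/lambda)^2 = 0.69*(pi*2.35/0.02719855)^2
G = 50838.5407 (linear)
G = 10*log10(50838.5407) = 47.0619 dBi

47.0619 dBi


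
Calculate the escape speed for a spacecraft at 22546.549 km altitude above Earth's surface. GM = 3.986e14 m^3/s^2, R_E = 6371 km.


r = 6371.0 + 22546.549 = 28917.5490 km = 2.8917549e+07 m
v_esc = sqrt(2*mu/r) = sqrt(2*3.986e14 / 2.8917549e+07)
v_esc = 5250.5271 m/s = 5.2505 km/s

5.2505 km/s


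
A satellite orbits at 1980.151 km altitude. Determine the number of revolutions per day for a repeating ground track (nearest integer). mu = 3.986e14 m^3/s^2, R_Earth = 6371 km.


r = 8.351151e+06 m
T = 2*pi*sqrt(r^3/mu) = 7595.0515 s = 126.5842 min
revs/day = 1440 / 126.5842 = 11.3758
Rounded: 11 revolutions per day

11 revolutions per day


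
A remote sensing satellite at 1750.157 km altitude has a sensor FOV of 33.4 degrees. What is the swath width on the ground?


FOV = 33.4 deg = 0.58294 rad
swath = 2 * alt * tan(FOV/2) = 2 * 1750.157 * tan(0.29147)
swath = 2 * 1750.157 * 0.3000144
swath = 1050.1445 km

1050.1445 km


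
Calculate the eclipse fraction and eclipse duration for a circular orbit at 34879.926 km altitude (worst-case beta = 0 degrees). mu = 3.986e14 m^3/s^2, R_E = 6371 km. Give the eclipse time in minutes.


r = 41250.9260 km
T = 1389.6663 min
Eclipse fraction = arcsin(R_E/r)/pi = arcsin(6371.0000/41250.9260)/pi
= arcsin(0.154445)/pi = 0.04935895
Eclipse duration = 0.04935895 * 1389.6663 = 68.5925 min

68.5925 minutes


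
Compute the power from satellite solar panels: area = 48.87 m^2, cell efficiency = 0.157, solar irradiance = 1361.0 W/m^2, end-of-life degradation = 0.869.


P = area * eta * S * degradation
P = 48.87 * 0.157 * 1361.0 * 0.869
P = 9074.4412 W

9074.4412 W


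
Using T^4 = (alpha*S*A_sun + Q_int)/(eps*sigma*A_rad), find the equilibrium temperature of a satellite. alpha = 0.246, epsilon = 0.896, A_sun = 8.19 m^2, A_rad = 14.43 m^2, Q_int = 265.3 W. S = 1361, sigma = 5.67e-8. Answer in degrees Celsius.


Numerator = alpha*S*A_sun + Q_int = 0.246*1361*8.19 + 265.3 = 3007.3611 W
Denominator = eps*sigma*A_rad = 0.896*5.67e-8*14.43 = 7.3309018e-07 W/K^4
T^4 = 4.1023072e+09 K^4
T = 253.0795 K = -20.0705 C

-20.0705 degrees Celsius


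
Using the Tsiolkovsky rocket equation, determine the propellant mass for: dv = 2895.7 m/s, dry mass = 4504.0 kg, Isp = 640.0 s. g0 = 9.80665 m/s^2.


ve = Isp * g0 = 640.0 * 9.80665 = 6276.256000 m/s
mass ratio = exp(dv/ve) = exp(2895.7/6276.256000) = 1.58625166
m_prop = m_dry * (mr - 1) = 4504.0 * (1.58625166 - 1)
m_prop = 2640.4775 kg

2640.4775 kg


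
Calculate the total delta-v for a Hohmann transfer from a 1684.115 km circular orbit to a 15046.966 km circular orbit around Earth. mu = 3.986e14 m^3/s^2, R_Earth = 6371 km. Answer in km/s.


r1 = 8055.1150 km = 8.055115e+06 m
r2 = 21417.9660 km = 2.1417966e+07 m
dv1 = sqrt(mu/r1)*(sqrt(2*r2/(r1+r2)) - 1) = 1446.0593 m/s
dv2 = sqrt(mu/r2)*(1 - sqrt(2*r1/(r1+r2))) = 1124.5305 m/s
total dv = |dv1| + |dv2| = 1446.0593 + 1124.5305 = 2570.5898 m/s = 2.5706 km/s

2.5706 km/s


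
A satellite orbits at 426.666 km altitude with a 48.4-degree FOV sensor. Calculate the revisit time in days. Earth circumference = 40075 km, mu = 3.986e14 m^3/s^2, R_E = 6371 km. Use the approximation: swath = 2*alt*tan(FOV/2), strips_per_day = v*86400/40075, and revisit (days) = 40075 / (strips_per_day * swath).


swath = 2*426.666*tan(0.4223697) = 383.5026 km
v = sqrt(mu/r) = 7657.5305 m/s = 7.6575 km/s
strips/day = v*86400/40075 = 7.6575*86400/40075 = 16.5093
coverage/day = strips * swath = 16.5093 * 383.5026 = 6331.3638 km
revisit = 40075 / 6331.3638 = 6.3296 days

6.3296 days


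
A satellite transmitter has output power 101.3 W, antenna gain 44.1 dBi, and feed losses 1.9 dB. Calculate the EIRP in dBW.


Pt = 101.3 W = 20.0561 dBW
EIRP = Pt_dBW + Gt - losses = 20.0561 + 44.1 - 1.9 = 62.2561 dBW

62.2561 dBW


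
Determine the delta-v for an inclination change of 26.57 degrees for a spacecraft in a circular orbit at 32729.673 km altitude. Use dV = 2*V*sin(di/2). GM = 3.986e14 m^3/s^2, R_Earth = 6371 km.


r = 39100.6730 km = 3.9100673e+07 m
V = sqrt(mu/r) = 3192.8354 m/s
di = 26.57 deg = 0.463734 rad
dV = 2*V*sin(di/2) = 2*3192.8354*sin(0.231867)
dV = 1467.3949 m/s = 1.4674 km/s

1.4674 km/s


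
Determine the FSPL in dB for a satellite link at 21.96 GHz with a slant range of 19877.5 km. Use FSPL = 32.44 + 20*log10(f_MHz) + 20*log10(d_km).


f = 21.96 GHz = 21960.0000 MHz
d = 19877.5 km
FSPL = 32.44 + 20*log10(21960.0000) + 20*log10(19877.5)
FSPL = 32.44 + 86.8326 + 85.9672
FSPL = 205.2399 dB

205.2399 dB


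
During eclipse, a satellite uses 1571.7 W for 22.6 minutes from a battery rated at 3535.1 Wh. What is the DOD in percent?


E_used = P * t / 60 = 1571.7 * 22.6 / 60 = 592.0070 Wh
DOD = E_used / E_total * 100 = 592.0070 / 3535.1 * 100
DOD = 16.7465 %

16.7465 %


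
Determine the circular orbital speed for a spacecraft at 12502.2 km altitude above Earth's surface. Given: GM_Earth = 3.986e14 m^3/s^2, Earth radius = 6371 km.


r = R_E + alt = 6371.0 + 12502.2 = 18873.2000 km = 1.88732e+07 m
v = sqrt(mu/r) = sqrt(3.986e14 / 1.88732e+07) = 4595.6387 m/s = 4.5956 km/s

4.5956 km/s


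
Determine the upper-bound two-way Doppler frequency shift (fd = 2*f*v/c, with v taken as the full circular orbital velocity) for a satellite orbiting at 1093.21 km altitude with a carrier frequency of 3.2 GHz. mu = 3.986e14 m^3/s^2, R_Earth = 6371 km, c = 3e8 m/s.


r = 7.46421e+06 m
v = sqrt(mu/r) = 7307.6329 m/s (worst-case radial velocity)
f = 3.2 GHz = 3.2e+09 Hz
fd = 2*f*v/c = 2*3.2e+09*7307.6329/3.0e+08
fd = 155896.1686 Hz

155896.1686 Hz


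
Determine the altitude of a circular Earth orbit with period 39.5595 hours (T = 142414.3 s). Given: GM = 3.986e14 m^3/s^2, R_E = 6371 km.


T = 142414.3 s
r = (mu*T^2/(4*pi^2))^(1/3) = (3.986e14 * 142414.3^2 / (4*pi^2))^(1/3)
r = 5.8942459e+07 m = 58942.4593 km
alt = r - R_E = 58942.4593 - 6371 = 52571.4593 km

52571.4593 km


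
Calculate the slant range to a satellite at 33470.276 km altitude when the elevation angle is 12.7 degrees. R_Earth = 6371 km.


h = 33470.276 km, el = 12.7 deg
d = -R_E*sin(el) + sqrt((R_E*sin(el))^2 + 2*R_E*h + h^2)
d = -6371.0000*sin(0.2216568) + sqrt((6371.0000*0.2198462)^2 + 2*6371.0000*33470.276 + 33470.276^2)
d = 37952.8784 km

37952.8784 km


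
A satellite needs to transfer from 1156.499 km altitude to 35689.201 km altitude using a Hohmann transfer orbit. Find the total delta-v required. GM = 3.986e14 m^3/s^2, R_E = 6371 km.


r1 = 7527.4990 km = 7.527499e+06 m
r2 = 42060.2010 km = 4.2060201e+07 m
dv1 = sqrt(mu/r1)*(sqrt(2*r2/(r1+r2)) - 1) = 2200.9400 m/s
dv2 = sqrt(mu/r2)*(1 - sqrt(2*r1/(r1+r2))) = 1382.2199 m/s
total dv = |dv1| + |dv2| = 2200.9400 + 1382.2199 = 3583.1599 m/s = 3.5832 km/s

3.5832 km/s


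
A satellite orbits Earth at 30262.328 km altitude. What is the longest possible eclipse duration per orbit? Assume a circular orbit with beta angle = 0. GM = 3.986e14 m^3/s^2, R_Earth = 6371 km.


r = 36633.3280 km
T = 1162.9861 min
Eclipse fraction = arcsin(R_E/r)/pi = arcsin(6371.0000/36633.3280)/pi
= arcsin(0.1739127)/pi = 0.05564105
Eclipse duration = 0.05564105 * 1162.9861 = 64.7098 min

64.7098 minutes
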